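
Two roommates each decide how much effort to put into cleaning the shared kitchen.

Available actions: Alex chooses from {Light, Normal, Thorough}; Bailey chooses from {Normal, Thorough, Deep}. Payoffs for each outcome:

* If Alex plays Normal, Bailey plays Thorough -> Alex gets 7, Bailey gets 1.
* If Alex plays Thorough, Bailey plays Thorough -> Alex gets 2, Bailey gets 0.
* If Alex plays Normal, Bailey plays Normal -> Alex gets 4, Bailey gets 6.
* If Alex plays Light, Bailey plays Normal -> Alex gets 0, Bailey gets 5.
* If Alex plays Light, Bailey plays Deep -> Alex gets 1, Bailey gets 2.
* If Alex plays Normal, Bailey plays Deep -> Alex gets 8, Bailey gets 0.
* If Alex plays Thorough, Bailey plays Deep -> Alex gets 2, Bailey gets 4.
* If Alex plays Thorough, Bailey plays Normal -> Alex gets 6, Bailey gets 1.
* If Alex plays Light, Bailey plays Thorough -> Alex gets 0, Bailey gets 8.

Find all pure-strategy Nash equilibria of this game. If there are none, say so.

Alex against Normal: payoffs 0, 4, 6 → best response Thorough.
Alex against Thorough: payoffs 0, 7, 2 → best response Normal.
Alex against Deep: payoffs 1, 8, 2 → best response Normal.
Bailey against Light: payoffs 5, 8, 2 → best response Thorough.
Bailey against Normal: payoffs 6, 1, 0 → best response Normal.
Bailey against Thorough: payoffs 1, 0, 4 → best response Deep.
No profile is a mutual best response for all players.

There is no pure-strategy Nash equilibrium.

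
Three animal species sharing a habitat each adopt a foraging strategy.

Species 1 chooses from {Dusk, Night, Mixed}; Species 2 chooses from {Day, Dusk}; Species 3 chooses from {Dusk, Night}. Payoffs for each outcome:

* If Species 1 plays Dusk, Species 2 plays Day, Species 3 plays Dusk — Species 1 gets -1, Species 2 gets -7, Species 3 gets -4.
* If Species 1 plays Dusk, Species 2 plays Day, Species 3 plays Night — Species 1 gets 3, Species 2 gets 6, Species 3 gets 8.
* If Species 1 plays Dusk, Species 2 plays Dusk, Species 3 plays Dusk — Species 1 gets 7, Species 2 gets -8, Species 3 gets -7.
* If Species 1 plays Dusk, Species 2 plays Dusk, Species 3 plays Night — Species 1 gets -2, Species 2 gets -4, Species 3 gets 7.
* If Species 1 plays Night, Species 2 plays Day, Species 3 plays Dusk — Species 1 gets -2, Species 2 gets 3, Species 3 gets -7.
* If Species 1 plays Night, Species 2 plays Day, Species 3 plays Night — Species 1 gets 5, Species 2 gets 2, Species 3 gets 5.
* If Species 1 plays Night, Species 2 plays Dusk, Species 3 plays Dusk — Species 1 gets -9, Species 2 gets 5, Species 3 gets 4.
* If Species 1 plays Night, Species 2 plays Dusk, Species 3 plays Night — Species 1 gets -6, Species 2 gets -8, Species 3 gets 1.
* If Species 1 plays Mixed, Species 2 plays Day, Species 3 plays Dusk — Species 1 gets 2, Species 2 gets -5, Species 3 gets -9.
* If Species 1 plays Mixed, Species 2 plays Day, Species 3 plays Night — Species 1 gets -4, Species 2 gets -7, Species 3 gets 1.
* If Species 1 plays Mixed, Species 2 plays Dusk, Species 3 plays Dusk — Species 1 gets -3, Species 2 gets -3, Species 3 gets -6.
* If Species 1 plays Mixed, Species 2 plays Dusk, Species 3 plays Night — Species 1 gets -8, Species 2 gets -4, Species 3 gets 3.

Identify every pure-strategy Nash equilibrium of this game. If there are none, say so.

The unique pure-strategy Nash equilibrium is (Night, Day, Night).

Species 1 against (Day, Dusk): payoffs -1, -2, 2 → best response Mixed.
Species 1 against (Day, Night): payoffs 3, 5, -4 → best response Night.
Species 1 against (Dusk, Dusk): payoffs 7, -9, -3 → best response Dusk.
Species 1 against (Dusk, Night): payoffs -2, -6, -8 → best response Dusk.
Species 2 against (Dusk, Dusk): payoffs -7, -8 → best response Day.
Species 2 against (Dusk, Night): payoffs 6, -4 → best response Day.
Species 2 against (Night, Dusk): payoffs 3, 5 → best response Dusk.
Species 2 against (Night, Night): payoffs 2, -8 → best response Day.
Species 2 against (Mixed, Dusk): payoffs -5, -3 → best response Dusk.
Species 2 against (Mixed, Night): payoffs -7, -4 → best response Dusk.
Species 3 against (Dusk, Day): payoffs -4, 8 → best response Night.
Species 3 against (Dusk, Dusk): payoffs -7, 7 → best response Night.
Species 3 against (Night, Day): payoffs -7, 5 → best response Night.
Species 3 against (Night, Dusk): payoffs 4, 1 → best response Dusk.
Species 3 against (Mixed, Day): payoffs -9, 1 → best response Night.
Species 3 against (Mixed, Dusk): payoffs -6, 3 → best response Night.
Mutual best responses: (Night, Day, Night).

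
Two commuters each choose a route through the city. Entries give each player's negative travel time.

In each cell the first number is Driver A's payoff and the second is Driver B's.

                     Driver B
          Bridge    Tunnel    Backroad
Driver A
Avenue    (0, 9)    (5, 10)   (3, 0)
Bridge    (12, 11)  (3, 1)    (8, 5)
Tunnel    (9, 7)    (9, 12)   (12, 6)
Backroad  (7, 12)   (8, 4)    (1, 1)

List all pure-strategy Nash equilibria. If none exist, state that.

(Avenue, Bridge): Driver A can switch to Bridge (0 → 12). Not NE.
(Avenue, Tunnel): Driver A can switch to Tunnel (5 → 9). Not NE.
(Avenue, Backroad): Driver A can switch to Bridge (3 → 8). Not NE.
(Bridge, Bridge): Driver A gets 12, best alternative 9; Driver B gets 11, best alternative 5. No profitable deviation — NE.
(Bridge, Tunnel): Driver A can switch to Avenue (3 → 5). Not NE.
(Bridge, Backroad): Driver A can switch to Tunnel (8 → 12). Not NE.
(Tunnel, Bridge): Driver A can switch to Bridge (9 → 12). Not NE.
(Tunnel, Tunnel): Driver A gets 9, best alternative 8; Driver B gets 12, best alternative 7. No profitable deviation — NE.
(The remaining 4 profiles each have a profitable deviation by the same check.)

Pure-strategy Nash equilibria: (Bridge, Bridge), (Tunnel, Tunnel)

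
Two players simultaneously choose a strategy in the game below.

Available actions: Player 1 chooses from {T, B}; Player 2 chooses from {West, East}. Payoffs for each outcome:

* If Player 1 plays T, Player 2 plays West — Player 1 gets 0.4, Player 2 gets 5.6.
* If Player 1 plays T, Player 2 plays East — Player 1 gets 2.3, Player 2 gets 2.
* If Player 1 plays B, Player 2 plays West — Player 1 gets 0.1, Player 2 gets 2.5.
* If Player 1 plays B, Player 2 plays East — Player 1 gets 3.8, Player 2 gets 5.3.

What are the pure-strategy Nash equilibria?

(T, West); (B, East)

Player 1 against West: payoffs 0.4, 0.1 → best response T.
Player 1 against East: payoffs 2.3, 3.8 → best response B.
Player 2 against T: payoffs 5.6, 2 → best response West.
Player 2 against B: payoffs 2.5, 5.3 → best response East.
Mutual best responses: (T, West); (B, East).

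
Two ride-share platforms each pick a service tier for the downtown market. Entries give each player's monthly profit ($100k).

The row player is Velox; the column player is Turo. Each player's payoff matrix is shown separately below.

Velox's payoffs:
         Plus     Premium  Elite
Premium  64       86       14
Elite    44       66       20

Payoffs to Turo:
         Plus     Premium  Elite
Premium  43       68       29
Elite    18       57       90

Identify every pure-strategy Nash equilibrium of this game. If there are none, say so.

For each player, find the best response to each opponent profile; mutual best responses are the pure NE.
Velox against Plus: payoffs 64, 44 → best response Premium.
Velox against Premium: payoffs 86, 66 → best response Premium.
Velox against Elite: payoffs 14, 20 → best response Elite.
Turo against Premium: payoffs 43, 68, 29 → best response Premium.
Turo against Elite: payoffs 18, 57, 90 → best response Elite.
Mutual best responses: (Premium, Premium); (Elite, Elite).

Pure-strategy Nash equilibria: (Premium, Premium) and (Elite, Elite)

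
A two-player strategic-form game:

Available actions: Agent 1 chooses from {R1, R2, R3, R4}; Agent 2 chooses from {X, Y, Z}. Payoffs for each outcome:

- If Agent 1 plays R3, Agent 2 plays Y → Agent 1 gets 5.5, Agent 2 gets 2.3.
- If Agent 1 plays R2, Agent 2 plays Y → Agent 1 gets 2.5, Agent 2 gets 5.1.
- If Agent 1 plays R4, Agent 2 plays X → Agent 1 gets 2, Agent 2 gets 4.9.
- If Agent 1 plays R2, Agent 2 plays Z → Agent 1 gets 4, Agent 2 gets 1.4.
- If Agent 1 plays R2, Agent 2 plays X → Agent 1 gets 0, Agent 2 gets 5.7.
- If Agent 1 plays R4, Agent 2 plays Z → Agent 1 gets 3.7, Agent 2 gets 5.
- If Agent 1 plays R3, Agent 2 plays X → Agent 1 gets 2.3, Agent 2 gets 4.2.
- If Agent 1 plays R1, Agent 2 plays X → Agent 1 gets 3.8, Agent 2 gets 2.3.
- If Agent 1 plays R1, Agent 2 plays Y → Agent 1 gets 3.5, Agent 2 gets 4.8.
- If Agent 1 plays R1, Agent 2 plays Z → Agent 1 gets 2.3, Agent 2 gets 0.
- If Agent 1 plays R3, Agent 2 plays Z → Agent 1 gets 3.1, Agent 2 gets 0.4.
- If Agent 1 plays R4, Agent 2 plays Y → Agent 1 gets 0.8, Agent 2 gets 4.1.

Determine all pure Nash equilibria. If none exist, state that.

Check each profile: it is a Nash equilibrium iff no player can strictly gain by switching unilaterally.
(R1, X): Agent 2 can switch to Y (2.3 → 4.8). Not NE.
(R1, Y): Agent 1 can switch to R3 (3.5 → 5.5). Not NE.
(R1, Z): Agent 1 can switch to R2 (2.3 → 4). Not NE.
(R2, X): Agent 1 can switch to R1 (0 → 3.8). Not NE.
(R2, Y): Agent 1 can switch to R1 (2.5 → 3.5). Not NE.
(R2, Z): Agent 2 can switch to X (1.4 → 5.7). Not NE.
(R3, X): Agent 1 can switch to R1 (2.3 → 3.8). Not NE.
(R3, Y): Agent 2 can switch to X (2.3 → 4.2). Not NE.
(The remaining 4 profiles each have a profitable deviation by the same check.)

none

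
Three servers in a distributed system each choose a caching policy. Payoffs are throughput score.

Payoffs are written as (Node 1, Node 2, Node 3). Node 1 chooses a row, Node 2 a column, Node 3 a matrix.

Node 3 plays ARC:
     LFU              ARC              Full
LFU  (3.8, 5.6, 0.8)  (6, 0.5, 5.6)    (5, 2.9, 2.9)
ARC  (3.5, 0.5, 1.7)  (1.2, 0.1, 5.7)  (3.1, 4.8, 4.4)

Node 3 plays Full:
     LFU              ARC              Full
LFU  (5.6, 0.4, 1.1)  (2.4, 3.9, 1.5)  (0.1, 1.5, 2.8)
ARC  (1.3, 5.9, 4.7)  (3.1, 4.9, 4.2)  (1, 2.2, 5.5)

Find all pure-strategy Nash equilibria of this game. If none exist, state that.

Node 1 against (LFU, ARC): payoffs 3.8, 3.5 → best response LFU.
Node 1 against (LFU, Full): payoffs 5.6, 1.3 → best response LFU.
Node 1 against (ARC, ARC): payoffs 6, 1.2 → best response LFU.
Node 1 against (ARC, Full): payoffs 2.4, 3.1 → best response ARC.
Node 1 against (Full, ARC): payoffs 5, 3.1 → best response LFU.
Node 1 against (Full, Full): payoffs 0.1, 1 → best response ARC.
Node 2 against (LFU, ARC): payoffs 5.6, 0.5, 2.9 → best response LFU.
Node 2 against (LFU, Full): payoffs 0.4, 3.9, 1.5 → best response ARC.
Node 2 against (ARC, ARC): payoffs 0.5, 0.1, 4.8 → best response Full.
Node 2 against (ARC, Full): payoffs 5.9, 4.9, 2.2 → best response LFU.
Node 3 against (LFU, LFU): payoffs 0.8, 1.1 → best response Full.
Node 3 against (LFU, ARC): payoffs 5.6, 1.5 → best response ARC.
Node 3 against (LFU, Full): payoffs 2.9, 2.8 → best response ARC.
Node 3 against (ARC, LFU): payoffs 1.7, 4.7 → best response Full.
Node 3 against (ARC, ARC): payoffs 5.7, 4.2 → best response ARC.
Node 3 against (ARC, Full): payoffs 4.4, 5.5 → best response Full.
No profile is a mutual best response for all players.

No pure-strategy Nash equilibrium.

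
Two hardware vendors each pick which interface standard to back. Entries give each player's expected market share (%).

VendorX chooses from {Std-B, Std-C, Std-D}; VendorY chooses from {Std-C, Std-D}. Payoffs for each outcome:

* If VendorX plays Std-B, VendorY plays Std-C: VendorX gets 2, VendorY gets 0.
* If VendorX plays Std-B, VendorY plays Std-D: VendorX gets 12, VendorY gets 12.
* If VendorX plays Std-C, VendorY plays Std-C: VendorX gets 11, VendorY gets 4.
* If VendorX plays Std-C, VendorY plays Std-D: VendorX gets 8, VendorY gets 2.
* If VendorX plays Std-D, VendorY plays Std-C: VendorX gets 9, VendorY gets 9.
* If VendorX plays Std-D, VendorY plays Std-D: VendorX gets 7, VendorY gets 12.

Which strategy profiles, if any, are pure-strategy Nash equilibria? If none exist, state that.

VendorX against Std-C: payoffs 2, 11, 9 → best response Std-C.
VendorX against Std-D: payoffs 12, 8, 7 → best response Std-B.
VendorY against Std-B: payoffs 0, 12 → best response Std-D.
VendorY against Std-C: payoffs 4, 2 → best response Std-C.
VendorY against Std-D: payoffs 9, 12 → best response Std-D.
Mutual best responses: (Std-B, Std-D); (Std-C, Std-C).

(Std-B, Std-D), (Std-C, Std-C)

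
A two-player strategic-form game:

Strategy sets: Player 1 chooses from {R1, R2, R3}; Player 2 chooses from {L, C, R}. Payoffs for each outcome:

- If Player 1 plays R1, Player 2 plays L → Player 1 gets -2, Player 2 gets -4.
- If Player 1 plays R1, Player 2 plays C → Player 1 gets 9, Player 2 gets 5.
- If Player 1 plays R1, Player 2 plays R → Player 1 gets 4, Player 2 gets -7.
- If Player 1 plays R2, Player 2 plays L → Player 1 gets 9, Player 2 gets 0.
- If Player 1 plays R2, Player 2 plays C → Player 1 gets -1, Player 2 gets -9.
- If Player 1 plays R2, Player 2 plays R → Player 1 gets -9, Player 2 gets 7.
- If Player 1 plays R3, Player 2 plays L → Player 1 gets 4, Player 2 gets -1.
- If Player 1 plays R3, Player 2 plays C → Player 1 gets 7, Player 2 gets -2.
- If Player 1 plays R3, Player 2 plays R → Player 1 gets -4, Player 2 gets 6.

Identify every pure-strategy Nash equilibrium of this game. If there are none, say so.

(R1, L): Player 1 can switch to R2 (-2 → 9). Not NE.
(R1, C): Player 1 gets 9, best alternative 7; Player 2 gets 5, best alternative -4. No profitable deviation — NE.
(R1, R): Player 2 can switch to L (-7 → -4). Not NE.
(R2, L): Player 2 can switch to R (0 → 7). Not NE.
(R2, C): Player 1 can switch to R1 (-1 → 9). Not NE.
(R2, R): Player 1 can switch to R1 (-9 → 4). Not NE.
(R3, L): Player 1 can switch to R2 (4 → 9). Not NE.
(R3, C): Player 1 can switch to R1 (7 → 9). Not NE.
(R3, R): Player 1 can switch to R1 (-4 → 4). Not NE.

The unique pure-strategy Nash equilibrium is (R1, C).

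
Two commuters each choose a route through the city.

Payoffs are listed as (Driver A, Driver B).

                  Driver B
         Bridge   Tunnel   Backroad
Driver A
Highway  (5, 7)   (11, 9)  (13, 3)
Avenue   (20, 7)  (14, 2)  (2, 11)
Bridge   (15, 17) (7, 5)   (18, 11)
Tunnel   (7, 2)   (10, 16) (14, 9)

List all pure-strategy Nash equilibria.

This game has no pure Nash equilibrium.

(Highway, Bridge): Driver A can switch to Avenue (5 → 20). Not NE.
(Highway, Tunnel): Driver A can switch to Avenue (11 → 14). Not NE.
(Highway, Backroad): Driver A can switch to Bridge (13 → 18). Not NE.
(Avenue, Bridge): Driver B can switch to Backroad (7 → 11). Not NE.
(Avenue, Tunnel): Driver B can switch to Bridge (2 → 7). Not NE.
(Avenue, Backroad): Driver A can switch to Highway (2 → 13). Not NE.
(The remaining 6 profiles each have a profitable deviation by the same check.)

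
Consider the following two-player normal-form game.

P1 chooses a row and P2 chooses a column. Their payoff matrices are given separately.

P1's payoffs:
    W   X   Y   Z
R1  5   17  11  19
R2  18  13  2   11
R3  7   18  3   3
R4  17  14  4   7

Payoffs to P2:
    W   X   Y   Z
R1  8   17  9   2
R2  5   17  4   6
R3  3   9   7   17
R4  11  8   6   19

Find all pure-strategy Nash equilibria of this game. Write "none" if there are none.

Mark each player's best response to every combination of opponents' strategies; a profile where every player is best-responding is a pure Nash equilibrium.
P1 against W: payoffs 5, 18, 7, 17 → best response R2.
P1 against X: payoffs 17, 13, 18, 14 → best response R3.
P1 against Y: payoffs 11, 2, 3, 4 → best response R1.
P1 against Z: payoffs 19, 11, 3, 7 → best response R1.
P2 against R1: payoffs 8, 17, 9, 2 → best response X.
P2 against R2: payoffs 5, 17, 4, 6 → best response X.
P2 against R3: payoffs 3, 9, 7, 17 → best response Z.
P2 against R4: payoffs 11, 8, 6, 19 → best response Z.
No profile is a mutual best response for all players.

There is no pure-strategy Nash equilibrium.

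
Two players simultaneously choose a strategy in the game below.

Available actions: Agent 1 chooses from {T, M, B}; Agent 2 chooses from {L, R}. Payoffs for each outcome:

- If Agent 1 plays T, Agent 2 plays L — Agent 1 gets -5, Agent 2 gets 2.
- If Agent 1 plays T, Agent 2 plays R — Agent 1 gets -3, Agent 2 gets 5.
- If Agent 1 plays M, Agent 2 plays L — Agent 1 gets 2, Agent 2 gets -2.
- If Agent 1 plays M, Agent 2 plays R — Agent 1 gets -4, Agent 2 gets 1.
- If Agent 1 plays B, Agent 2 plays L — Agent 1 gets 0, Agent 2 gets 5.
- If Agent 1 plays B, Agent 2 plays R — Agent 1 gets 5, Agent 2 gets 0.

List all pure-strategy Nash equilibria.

For each player, find the best response to each opponent profile; mutual best responses are the pure NE.
Agent 1 against L: payoffs -5, 2, 0 → best response M.
Agent 1 against R: payoffs -3, -4, 5 → best response B.
Agent 2 against T: payoffs 2, 5 → best response R.
Agent 2 against M: payoffs -2, 1 → best response R.
Agent 2 against B: payoffs 5, 0 → best response L.
No profile is a mutual best response for all players.

No pure-strategy Nash equilibrium.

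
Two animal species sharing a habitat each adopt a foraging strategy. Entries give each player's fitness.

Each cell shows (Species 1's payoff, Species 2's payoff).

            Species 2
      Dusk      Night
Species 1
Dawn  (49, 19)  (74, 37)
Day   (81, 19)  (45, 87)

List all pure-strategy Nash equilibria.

Pure NE: (Dawn, Night)

(Dawn, Dusk): Species 1 can switch to Day (49 → 81). Not NE.
(Dawn, Night): Species 1 gets 74, best alternative 45; Species 2 gets 37, best alternative 19. No profitable deviation — NE.
(Day, Dusk): Species 2 can switch to Night (19 → 87). Not NE.
(Day, Night): Species 1 can switch to Dawn (45 → 74). Not NE.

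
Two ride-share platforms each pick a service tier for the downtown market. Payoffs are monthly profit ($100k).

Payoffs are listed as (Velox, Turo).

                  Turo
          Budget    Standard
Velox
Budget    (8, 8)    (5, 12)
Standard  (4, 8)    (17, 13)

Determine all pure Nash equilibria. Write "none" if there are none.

Mark each player's best response to every combination of opponents' strategies; a profile where every player is best-responding is a pure Nash equilibrium.
Velox against Budget: payoffs 8, 4 → best response Budget.
Velox against Standard: payoffs 5, 17 → best response Standard.
Turo against Budget: payoffs 8, 12 → best response Standard.
Turo against Standard: payoffs 8, 13 → best response Standard.
Mutual best responses: (Standard, Standard).

(Standard, Standard)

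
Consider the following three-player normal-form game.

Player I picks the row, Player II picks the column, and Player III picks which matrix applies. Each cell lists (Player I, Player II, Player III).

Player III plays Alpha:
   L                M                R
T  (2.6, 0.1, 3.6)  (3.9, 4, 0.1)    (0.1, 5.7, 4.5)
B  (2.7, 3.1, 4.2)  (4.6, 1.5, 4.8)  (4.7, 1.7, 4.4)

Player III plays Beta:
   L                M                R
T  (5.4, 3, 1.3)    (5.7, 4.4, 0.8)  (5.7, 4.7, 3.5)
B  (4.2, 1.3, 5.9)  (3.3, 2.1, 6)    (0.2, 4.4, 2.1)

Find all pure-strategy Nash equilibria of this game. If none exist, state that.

For each strategy profile, look for a profitable unilateral deviation.
(T, L, Alpha): Player I can switch to B (2.6 → 2.7). Not NE.
(T, L, Beta): Player II can switch to M (3 → 4.4). Not NE.
(T, M, Alpha): Player I can switch to B (3.9 → 4.6). Not NE.
(T, M, Beta): Player II can switch to R (4.4 → 4.7). Not NE.
(T, R, Alpha): Player I can switch to B (0.1 → 4.7). Not NE.
(T, R, Beta): Player III can switch to Alpha (3.5 → 4.5). Not NE.
(B, L, Alpha): Player III can switch to Beta (4.2 → 5.9). Not NE.
(B, L, Beta): Player I can switch to T (4.2 → 5.4). Not NE.
(The remaining 4 profiles each have a profitable deviation by the same check.)

This game has no pure Nash equilibrium.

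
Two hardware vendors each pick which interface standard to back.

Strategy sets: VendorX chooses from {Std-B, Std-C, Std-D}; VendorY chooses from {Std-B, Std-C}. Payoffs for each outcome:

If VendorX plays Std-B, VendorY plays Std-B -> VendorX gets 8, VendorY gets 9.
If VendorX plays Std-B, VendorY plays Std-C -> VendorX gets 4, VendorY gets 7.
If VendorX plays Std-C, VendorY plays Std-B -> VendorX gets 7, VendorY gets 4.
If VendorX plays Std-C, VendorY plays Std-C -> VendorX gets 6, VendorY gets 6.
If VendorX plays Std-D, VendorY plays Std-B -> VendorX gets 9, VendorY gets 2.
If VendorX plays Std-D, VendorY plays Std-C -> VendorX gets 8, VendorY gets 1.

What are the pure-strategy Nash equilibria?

Pure NE: (Std-D, Std-B)

(Std-B, Std-B): VendorX can switch to Std-D (8 → 9). Not NE.
(Std-B, Std-C): VendorX can switch to Std-C (4 → 6). Not NE.
(Std-C, Std-B): VendorX can switch to Std-B (7 → 8). Not NE.
(Std-C, Std-C): VendorX can switch to Std-D (6 → 8). Not NE.
(Std-D, Std-B): VendorX gets 9, best alternative 8; VendorY gets 2, best alternative 1. No profitable deviation — NE.
(Std-D, Std-C): VendorY can switch to Std-B (1 → 2). Not NE.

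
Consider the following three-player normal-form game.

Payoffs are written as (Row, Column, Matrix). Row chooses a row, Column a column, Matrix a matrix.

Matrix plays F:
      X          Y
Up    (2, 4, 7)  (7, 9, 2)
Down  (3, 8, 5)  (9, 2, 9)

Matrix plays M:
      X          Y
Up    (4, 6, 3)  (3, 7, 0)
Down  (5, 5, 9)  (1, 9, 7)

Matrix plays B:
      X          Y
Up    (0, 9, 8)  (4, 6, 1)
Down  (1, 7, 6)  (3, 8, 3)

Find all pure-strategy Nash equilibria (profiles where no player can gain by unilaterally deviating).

none

For each player, find the best response to each opponent profile; mutual best responses are the pure NE.
Row against (X, F): payoffs 2, 3 → best response Down.
Row against (X, M): payoffs 4, 5 → best response Down.
Row against (X, B): payoffs 0, 1 → best response Down.
Row against (Y, F): payoffs 7, 9 → best response Down.
Row against (Y, M): payoffs 3, 1 → best response Up.
Row against (Y, B): payoffs 4, 3 → best response Up.
Column against (Up, F): payoffs 4, 9 → best response Y.
Column against (Up, M): payoffs 6, 7 → best response Y.
Column against (Up, B): payoffs 9, 6 → best response X.
Column against (Down, F): payoffs 8, 2 → best response X.
Column against (Down, M): payoffs 5, 9 → best response Y.
Column against (Down, B): payoffs 7, 8 → best response Y.
Matrix against (Up, X): payoffs 7, 3, 8 → best response B.
Matrix against (Up, Y): payoffs 2, 0, 1 → best response F.
Matrix against (Down, X): payoffs 5, 9, 6 → best response M.
Matrix against (Down, Y): payoffs 9, 7, 3 → best response F.
No profile is a mutual best response for all players.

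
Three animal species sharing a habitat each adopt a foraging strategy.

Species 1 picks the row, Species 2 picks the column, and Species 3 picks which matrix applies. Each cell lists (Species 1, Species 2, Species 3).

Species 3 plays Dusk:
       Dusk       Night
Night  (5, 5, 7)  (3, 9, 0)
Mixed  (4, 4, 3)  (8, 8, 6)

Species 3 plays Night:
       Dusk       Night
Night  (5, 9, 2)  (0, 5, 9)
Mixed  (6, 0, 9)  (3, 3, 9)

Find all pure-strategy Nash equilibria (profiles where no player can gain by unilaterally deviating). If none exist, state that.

(Night, Dusk, Dusk): Species 2 can switch to Night (5 → 9). Not NE.
(Night, Dusk, Night): Species 1 can switch to Mixed (5 → 6). Not NE.
(Night, Night, Dusk): Species 1 can switch to Mixed (3 → 8). Not NE.
(Night, Night, Night): Species 1 can switch to Mixed (0 → 3). Not NE.
(Mixed, Dusk, Dusk): Species 1 can switch to Night (4 → 5). Not NE.
(Mixed, Dusk, Night): Species 2 can switch to Night (0 → 3). Not NE.
(Mixed, Night, Dusk): Species 3 can switch to Night (6 → 9). Not NE.
(Mixed, Night, Night): Species 1 gets 3, best alternative 0; Species 2 gets 3, best alternative 0; Species 3 gets 9, best alternative 6. No profitable deviation — NE.

(Mixed, Night, Night)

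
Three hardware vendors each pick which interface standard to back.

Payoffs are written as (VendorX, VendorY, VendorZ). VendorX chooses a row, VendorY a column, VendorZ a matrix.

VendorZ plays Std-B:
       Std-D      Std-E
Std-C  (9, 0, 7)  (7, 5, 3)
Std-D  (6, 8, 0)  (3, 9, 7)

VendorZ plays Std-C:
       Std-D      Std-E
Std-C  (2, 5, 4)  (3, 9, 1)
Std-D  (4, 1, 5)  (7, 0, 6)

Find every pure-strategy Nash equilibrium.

The pure Nash equilibria are (Std-C, Std-E, Std-B), (Std-D, Std-D, Std-C).

VendorX against (Std-D, Std-B): payoffs 9, 6 → best response Std-C.
VendorX against (Std-D, Std-C): payoffs 2, 4 → best response Std-D.
VendorX against (Std-E, Std-B): payoffs 7, 3 → best response Std-C.
VendorX against (Std-E, Std-C): payoffs 3, 7 → best response Std-D.
VendorY against (Std-C, Std-B): payoffs 0, 5 → best response Std-E.
VendorY against (Std-C, Std-C): payoffs 5, 9 → best response Std-E.
VendorY against (Std-D, Std-B): payoffs 8, 9 → best response Std-E.
VendorY against (Std-D, Std-C): payoffs 1, 0 → best response Std-D.
VendorZ against (Std-C, Std-D): payoffs 7, 4 → best response Std-B.
VendorZ against (Std-C, Std-E): payoffs 3, 1 → best response Std-B.
VendorZ against (Std-D, Std-D): payoffs 0, 5 → best response Std-C.
VendorZ against (Std-D, Std-E): payoffs 7, 6 → best response Std-B.
Mutual best responses: (Std-C, Std-E, Std-B); (Std-D, Std-D, Std-C).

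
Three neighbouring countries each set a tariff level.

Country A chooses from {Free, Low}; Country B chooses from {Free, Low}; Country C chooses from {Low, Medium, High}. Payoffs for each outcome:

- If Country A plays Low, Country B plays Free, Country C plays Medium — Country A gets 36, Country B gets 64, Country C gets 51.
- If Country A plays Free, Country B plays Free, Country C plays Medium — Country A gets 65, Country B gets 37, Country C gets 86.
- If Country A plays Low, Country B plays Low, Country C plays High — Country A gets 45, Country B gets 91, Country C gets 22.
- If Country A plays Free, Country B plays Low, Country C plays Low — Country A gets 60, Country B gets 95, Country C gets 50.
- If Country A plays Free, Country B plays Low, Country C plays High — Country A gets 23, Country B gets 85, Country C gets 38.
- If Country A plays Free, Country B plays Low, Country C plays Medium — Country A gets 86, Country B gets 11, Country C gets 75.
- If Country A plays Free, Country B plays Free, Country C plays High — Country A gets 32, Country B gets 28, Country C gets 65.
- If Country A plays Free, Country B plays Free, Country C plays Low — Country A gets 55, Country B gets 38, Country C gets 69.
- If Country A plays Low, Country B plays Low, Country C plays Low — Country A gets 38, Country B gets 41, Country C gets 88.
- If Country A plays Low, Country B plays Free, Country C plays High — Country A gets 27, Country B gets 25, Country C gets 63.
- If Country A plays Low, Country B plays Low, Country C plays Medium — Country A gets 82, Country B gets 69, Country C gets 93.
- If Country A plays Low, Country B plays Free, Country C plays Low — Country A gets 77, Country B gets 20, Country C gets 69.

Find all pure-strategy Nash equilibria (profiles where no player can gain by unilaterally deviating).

Pure NE: (Free, Free, Medium)

Country A against (Free, Low): payoffs 55, 77 → best response Low.
Country A against (Free, Medium): payoffs 65, 36 → best response Free.
Country A against (Free, High): payoffs 32, 27 → best response Free.
Country A against (Low, Low): payoffs 60, 38 → best response Free.
Country A against (Low, Medium): payoffs 86, 82 → best response Free.
Country A against (Low, High): payoffs 23, 45 → best response Low.
Country B against (Free, Low): payoffs 38, 95 → best response Low.
Country B against (Free, Medium): payoffs 37, 11 → best response Free.
Country B against (Free, High): payoffs 28, 85 → best response Low.
Country B against (Low, Low): payoffs 20, 41 → best response Low.
Country B against (Low, Medium): payoffs 64, 69 → best response Low.
Country B against (Low, High): payoffs 25, 91 → best response Low.
Country C against (Free, Free): payoffs 69, 86, 65 → best response Medium.
Country C against (Free, Low): payoffs 50, 75, 38 → best response Medium.
Country C against (Low, Free): payoffs 69, 51, 63 → best response Low.
Country C against (Low, Low): payoffs 88, 93, 22 → best response Medium.
Mutual best responses: (Free, Free, Medium).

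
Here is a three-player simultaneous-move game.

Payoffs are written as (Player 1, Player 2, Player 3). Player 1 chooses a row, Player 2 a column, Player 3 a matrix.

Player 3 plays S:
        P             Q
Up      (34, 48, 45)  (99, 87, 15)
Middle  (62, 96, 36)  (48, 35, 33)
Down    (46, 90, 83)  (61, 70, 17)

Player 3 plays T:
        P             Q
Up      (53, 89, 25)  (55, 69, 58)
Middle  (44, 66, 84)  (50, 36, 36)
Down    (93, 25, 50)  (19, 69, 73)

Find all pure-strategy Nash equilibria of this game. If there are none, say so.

(Up, P, S): Player 1 can switch to Middle (34 → 62). Not NE.
(Up, P, T): Player 1 can switch to Down (53 → 93). Not NE.
(Up, Q, S): Player 3 can switch to T (15 → 58). Not NE.
(Up, Q, T): Player 2 can switch to P (69 → 89). Not NE.
(Middle, P, S): Player 3 can switch to T (36 → 84). Not NE.
(Middle, P, T): Player 1 can switch to Up (44 → 53). Not NE.
(The remaining 6 profiles each have a profitable deviation by the same check.)

This game has no pure Nash equilibrium.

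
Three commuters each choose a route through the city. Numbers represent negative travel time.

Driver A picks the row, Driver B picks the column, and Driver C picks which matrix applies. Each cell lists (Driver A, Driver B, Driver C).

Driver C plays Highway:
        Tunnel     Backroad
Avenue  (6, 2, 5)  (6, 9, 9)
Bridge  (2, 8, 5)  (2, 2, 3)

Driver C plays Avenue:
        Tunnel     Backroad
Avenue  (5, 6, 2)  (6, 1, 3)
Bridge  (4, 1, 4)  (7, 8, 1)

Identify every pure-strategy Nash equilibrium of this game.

Pure NE: (Avenue, Backroad, Highway)

Driver A against (Tunnel, Highway): payoffs 6, 2 → best response Avenue.
Driver A against (Tunnel, Avenue): payoffs 5, 4 → best response Avenue.
Driver A against (Backroad, Highway): payoffs 6, 2 → best response Avenue.
Driver A against (Backroad, Avenue): payoffs 6, 7 → best response Bridge.
Driver B against (Avenue, Highway): payoffs 2, 9 → best response Backroad.
Driver B against (Avenue, Avenue): payoffs 6, 1 → best response Tunnel.
Driver B against (Bridge, Highway): payoffs 8, 2 → best response Tunnel.
Driver B against (Bridge, Avenue): payoffs 1, 8 → best response Backroad.
Driver C against (Avenue, Tunnel): payoffs 5, 2 → best response Highway.
Driver C against (Avenue, Backroad): payoffs 9, 3 → best response Highway.
Driver C against (Bridge, Tunnel): payoffs 5, 4 → best response Highway.
Driver C against (Bridge, Backroad): payoffs 3, 1 → best response Highway.
Mutual best responses: (Avenue, Backroad, Highway).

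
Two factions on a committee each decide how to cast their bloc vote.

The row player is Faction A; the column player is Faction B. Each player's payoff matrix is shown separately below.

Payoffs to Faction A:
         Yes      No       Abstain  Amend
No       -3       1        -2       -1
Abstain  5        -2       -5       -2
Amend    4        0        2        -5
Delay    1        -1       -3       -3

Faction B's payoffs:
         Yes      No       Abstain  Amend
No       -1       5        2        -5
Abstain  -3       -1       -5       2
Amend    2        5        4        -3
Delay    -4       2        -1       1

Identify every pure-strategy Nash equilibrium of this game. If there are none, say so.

(No, No)

Faction A against Yes: payoffs -3, 5, 4, 1 → best response Abstain.
Faction A against No: payoffs 1, -2, 0, -1 → best response No.
Faction A against Abstain: payoffs -2, -5, 2, -3 → best response Amend.
Faction A against Amend: payoffs -1, -2, -5, -3 → best response No.
Faction B against No: payoffs -1, 5, 2, -5 → best response No.
Faction B against Abstain: payoffs -3, -1, -5, 2 → best response Amend.
Faction B against Amend: payoffs 2, 5, 4, -3 → best response No.
Faction B against Delay: payoffs -4, 2, -1, 1 → best response No.
Mutual best responses: (No, No).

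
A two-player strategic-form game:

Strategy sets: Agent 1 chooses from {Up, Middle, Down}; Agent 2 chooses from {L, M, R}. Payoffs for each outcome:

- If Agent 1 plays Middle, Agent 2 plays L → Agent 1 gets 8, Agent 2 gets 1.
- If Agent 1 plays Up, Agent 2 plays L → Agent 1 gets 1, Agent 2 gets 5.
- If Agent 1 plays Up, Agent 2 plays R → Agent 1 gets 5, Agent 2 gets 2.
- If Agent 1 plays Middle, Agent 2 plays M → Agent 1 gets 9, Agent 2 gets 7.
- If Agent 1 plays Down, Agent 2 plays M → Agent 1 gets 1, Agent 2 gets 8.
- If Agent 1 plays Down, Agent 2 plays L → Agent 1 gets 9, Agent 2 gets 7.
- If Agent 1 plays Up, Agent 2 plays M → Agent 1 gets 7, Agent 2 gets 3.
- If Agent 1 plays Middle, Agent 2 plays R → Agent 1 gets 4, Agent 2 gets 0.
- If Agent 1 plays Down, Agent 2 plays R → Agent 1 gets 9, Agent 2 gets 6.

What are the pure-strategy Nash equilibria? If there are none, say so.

Agent 1 against L: payoffs 1, 8, 9 → best response Down.
Agent 1 against M: payoffs 7, 9, 1 → best response Middle.
Agent 1 against R: payoffs 5, 4, 9 → best response Down.
Agent 2 against Up: payoffs 5, 3, 2 → best response L.
Agent 2 against Middle: payoffs 1, 7, 0 → best response M.
Agent 2 against Down: payoffs 7, 8, 6 → best response M.
Mutual best responses: (Middle, M).

(Middle, M)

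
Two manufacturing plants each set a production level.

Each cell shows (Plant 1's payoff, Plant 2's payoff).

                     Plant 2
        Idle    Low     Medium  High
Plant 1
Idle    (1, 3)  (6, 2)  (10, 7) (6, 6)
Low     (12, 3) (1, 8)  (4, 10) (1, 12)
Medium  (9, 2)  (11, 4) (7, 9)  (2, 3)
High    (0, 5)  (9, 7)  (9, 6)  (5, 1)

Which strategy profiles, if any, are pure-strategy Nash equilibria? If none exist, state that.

(Idle, Medium)

Plant 1 against Idle: payoffs 1, 12, 9, 0 → best response Low.
Plant 1 against Low: payoffs 6, 1, 11, 9 → best response Medium.
Plant 1 against Medium: payoffs 10, 4, 7, 9 → best response Idle.
Plant 1 against High: payoffs 6, 1, 2, 5 → best response Idle.
Plant 2 against Idle: payoffs 3, 2, 7, 6 → best response Medium.
Plant 2 against Low: payoffs 3, 8, 10, 12 → best response High.
Plant 2 against Medium: payoffs 2, 4, 9, 3 → best response Medium.
Plant 2 against High: payoffs 5, 7, 6, 1 → best response Low.
Mutual best responses: (Idle, Medium).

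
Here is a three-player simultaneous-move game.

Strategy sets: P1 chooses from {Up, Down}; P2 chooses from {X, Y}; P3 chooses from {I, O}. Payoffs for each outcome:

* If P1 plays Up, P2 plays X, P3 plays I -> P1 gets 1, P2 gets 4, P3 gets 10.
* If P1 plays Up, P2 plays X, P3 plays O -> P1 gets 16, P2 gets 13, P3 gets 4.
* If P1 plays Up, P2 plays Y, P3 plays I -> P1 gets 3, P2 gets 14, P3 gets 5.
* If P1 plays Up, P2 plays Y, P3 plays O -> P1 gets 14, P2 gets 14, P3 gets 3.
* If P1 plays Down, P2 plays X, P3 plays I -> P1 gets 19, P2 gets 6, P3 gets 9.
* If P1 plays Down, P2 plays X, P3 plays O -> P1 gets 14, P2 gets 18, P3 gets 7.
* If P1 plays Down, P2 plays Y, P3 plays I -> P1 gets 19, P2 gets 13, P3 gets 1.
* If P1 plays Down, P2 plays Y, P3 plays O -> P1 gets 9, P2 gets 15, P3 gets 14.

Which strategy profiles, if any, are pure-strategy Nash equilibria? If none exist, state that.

none

Check each profile: it is a Nash equilibrium iff no player can strictly gain by switching unilaterally.
(Up, X, I): P1 can switch to Down (1 → 19). Not NE.
(Up, X, O): P2 can switch to Y (13 → 14). Not NE.
(Up, Y, I): P1 can switch to Down (3 → 19). Not NE.
(Up, Y, O): P3 can switch to I (3 → 5). Not NE.
(Down, X, I): P2 can switch to Y (6 → 13). Not NE.
(Down, X, O): P1 can switch to Up (14 → 16). Not NE.
(The remaining 2 profiles each have a profitable deviation by the same check.)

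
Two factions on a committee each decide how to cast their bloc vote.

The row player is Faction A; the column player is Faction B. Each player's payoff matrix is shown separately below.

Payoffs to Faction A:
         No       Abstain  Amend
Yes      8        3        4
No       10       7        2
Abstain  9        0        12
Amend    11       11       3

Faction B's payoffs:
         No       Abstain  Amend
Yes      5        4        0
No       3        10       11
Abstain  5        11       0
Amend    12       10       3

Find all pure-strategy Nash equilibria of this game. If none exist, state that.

For each player, find the best response to each opponent profile; mutual best responses are the pure NE.
Faction A against No: payoffs 8, 10, 9, 11 → best response Amend.
Faction A against Abstain: payoffs 3, 7, 0, 11 → best response Amend.
Faction A against Amend: payoffs 4, 2, 12, 3 → best response Abstain.
Faction B against Yes: payoffs 5, 4, 0 → best response No.
Faction B against No: payoffs 3, 10, 11 → best response Amend.
Faction B against Abstain: payoffs 5, 11, 0 → best response Abstain.
Faction B against Amend: payoffs 12, 10, 3 → best response No.
Mutual best responses: (Amend, No).

The unique pure-strategy Nash equilibrium is (Amend, No).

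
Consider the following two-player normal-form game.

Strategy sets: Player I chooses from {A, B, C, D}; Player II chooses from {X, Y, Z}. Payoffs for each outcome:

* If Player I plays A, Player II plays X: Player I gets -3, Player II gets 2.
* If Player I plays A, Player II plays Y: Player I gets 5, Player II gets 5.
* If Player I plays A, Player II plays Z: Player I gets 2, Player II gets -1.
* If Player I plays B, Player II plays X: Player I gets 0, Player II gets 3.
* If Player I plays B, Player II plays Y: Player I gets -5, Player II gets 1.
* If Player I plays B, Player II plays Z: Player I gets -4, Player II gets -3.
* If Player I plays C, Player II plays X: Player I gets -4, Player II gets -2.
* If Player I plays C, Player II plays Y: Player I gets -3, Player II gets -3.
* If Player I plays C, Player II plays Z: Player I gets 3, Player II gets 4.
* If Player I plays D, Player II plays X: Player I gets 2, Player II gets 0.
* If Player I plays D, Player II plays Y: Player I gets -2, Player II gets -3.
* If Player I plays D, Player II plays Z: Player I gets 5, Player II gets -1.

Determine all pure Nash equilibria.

Pure-strategy Nash equilibria: (A, Y), (D, X)

Check each profile: it is a Nash equilibrium iff no player can strictly gain by switching unilaterally.
(A, X): Player I can switch to B (-3 → 0). Not NE.
(A, Y): Player I gets 5, best alternative -2; Player II gets 5, best alternative 2. No profitable deviation — NE.
(A, Z): Player I can switch to C (2 → 3). Not NE.
(B, X): Player I can switch to D (0 → 2). Not NE.
(B, Y): Player I can switch to A (-5 → 5). Not NE.
(B, Z): Player I can switch to A (-4 → 2). Not NE.
(C, X): Player I can switch to A (-4 → -3). Not NE.
(C, Y): Player I can switch to A (-3 → 5). Not NE.
(C, Z): Player I can switch to D (3 → 5). Not NE.
(D, X): Player I gets 2, best alternative 0; Player II gets 0, best alternative -1. No profitable deviation — NE.
(D, Y): Player I can switch to A (-2 → 5). Not NE.
(D, Z): Player II can switch to X (-1 → 0). Not NE.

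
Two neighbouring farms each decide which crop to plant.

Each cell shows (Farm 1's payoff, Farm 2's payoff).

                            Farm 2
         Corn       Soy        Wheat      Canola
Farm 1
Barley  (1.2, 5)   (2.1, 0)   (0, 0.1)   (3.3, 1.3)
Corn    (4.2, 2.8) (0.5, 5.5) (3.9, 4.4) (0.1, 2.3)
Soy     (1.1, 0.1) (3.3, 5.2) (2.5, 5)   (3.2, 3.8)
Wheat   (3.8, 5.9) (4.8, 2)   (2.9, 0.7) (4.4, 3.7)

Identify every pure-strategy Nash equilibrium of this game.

Mark each player's best response to every combination of opponents' strategies; a profile where every player is best-responding is a pure Nash equilibrium.
Farm 1 against Corn: payoffs 1.2, 4.2, 1.1, 3.8 → best response Corn.
Farm 1 against Soy: payoffs 2.1, 0.5, 3.3, 4.8 → best response Wheat.
Farm 1 against Wheat: payoffs 0, 3.9, 2.5, 2.9 → best response Corn.
Farm 1 against Canola: payoffs 3.3, 0.1, 3.2, 4.4 → best response Wheat.
Farm 2 against Barley: payoffs 5, 0, 0.1, 1.3 → best response Corn.
Farm 2 against Corn: payoffs 2.8, 5.5, 4.4, 2.3 → best response Soy.
Farm 2 against Soy: payoffs 0.1, 5.2, 5, 3.8 → best response Soy.
Farm 2 against Wheat: payoffs 5.9, 2, 0.7, 3.7 → best response Corn.
No profile is a mutual best response for all players.

This game has no pure Nash equilibrium.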